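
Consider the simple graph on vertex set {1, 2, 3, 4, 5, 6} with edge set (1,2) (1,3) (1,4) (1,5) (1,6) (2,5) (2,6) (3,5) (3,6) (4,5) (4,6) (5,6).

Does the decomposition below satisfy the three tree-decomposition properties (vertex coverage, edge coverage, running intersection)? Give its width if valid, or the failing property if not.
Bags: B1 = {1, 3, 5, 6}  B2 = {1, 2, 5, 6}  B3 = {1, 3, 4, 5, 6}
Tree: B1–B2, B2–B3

A tree decomposition must satisfy three properties: every vertex lies in some bag; for every edge, both endpoints lie together in some bag; and for every vertex, the bags containing it form a connected subtree. Here bags containing vertex 3 are not connected in the tree, so the decomposition is invalid.

No — bags containing vertex 3 are not connected in the tree.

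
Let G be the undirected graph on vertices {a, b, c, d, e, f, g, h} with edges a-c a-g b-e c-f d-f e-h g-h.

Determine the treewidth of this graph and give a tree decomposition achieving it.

Treewidth 1.
One such decomposition:
Bags: B1 = {d, f}  B2 = {c, f}  B3 = {a, c}  B4 = {a, g}  B5 = {g, h}  B6 = {e, h}  B7 = {b, e}
Tree: B1–B2, B2–B3, B3–B4, B4–B5, B5–B6, B6–B7

The largest bag has 2 vertices, giving width 1; this decomposition certifies tw(G) ≤ 1. G has an edge, so its treewidth is at least 1. The upper and lower bounds meet at 1, so that is the treewidth.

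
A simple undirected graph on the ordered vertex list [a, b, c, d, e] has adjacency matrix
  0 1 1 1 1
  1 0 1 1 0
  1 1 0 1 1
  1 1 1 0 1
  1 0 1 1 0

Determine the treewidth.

A width-3 tree decomposition is:
Bags: B1 = {a, b, c, d}  B2 = {a, c, d, e}
Tree: B1–B2
Each bag holds 4 vertices, so the decomposition has width 3, which upper-bounds the treewidth. For the lower bound, the 4 vertices {a, c, d, e} are pairwise adjacent, and any tree decomposition puts a clique entirely inside one bag — forcing width ≥ 3. The upper and lower bounds meet at 3, so that is the treewidth.

3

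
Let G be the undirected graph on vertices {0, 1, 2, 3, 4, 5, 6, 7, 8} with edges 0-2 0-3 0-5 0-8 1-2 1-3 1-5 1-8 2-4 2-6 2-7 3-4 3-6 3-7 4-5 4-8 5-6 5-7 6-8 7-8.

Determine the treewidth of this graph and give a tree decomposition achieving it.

Treewidth 4.
One such decomposition:
Bags: B1 = {2, 3, 4, 5, 8}  B2 = {1, 2, 3, 5, 8}  B3 = {2, 3, 5, 7, 8}  B4 = {0, 2, 3, 5, 8}  B5 = {2, 3, 5, 6, 8}
Tree: B1–B2, B2–B3, B3–B4, B4–B5

Each bag holds 5 vertices, so the decomposition has width 4, which upper-bounds the treewidth. For the lower bound: the 5 vertex sets {2,4}, {1,3}, {7,8}, {5}, {0} are disjoint, each induces a connected subgraph, and every pair is joined by at least one edge of G. Contracting each set to a single vertex therefore yields K_{5} as a minor, and since treewidth is minor-monotone, tw(G) ≥ tw(K_{5}) = 4. Therefore the treewidth is 4.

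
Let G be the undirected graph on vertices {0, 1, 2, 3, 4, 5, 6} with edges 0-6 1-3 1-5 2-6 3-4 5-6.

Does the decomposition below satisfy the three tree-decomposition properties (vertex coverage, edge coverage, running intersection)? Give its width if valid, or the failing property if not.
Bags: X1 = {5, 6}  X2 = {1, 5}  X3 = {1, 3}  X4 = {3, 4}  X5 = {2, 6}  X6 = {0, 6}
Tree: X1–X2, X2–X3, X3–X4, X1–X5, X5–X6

Every vertex of G appears in some bag (union = {0, 1, 2, 3, 4, 5, 6}); every edge is covered by a bag; and for each vertex v the set of bags containing v is connected in the bag tree. The decomposition is therefore valid. The largest bag has 2 vertices, so the width is 1.

Yes; width 1.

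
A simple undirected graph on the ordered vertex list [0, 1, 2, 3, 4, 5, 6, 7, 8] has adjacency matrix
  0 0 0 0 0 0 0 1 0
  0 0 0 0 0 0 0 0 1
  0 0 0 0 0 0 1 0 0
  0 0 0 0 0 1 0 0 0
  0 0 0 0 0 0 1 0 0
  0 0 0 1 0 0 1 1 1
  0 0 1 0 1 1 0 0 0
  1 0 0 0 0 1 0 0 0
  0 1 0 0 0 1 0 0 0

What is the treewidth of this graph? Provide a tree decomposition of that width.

Treewidth 1.
One such decomposition:
Bags: B1 = {5, 8}  B2 = {5, 6}  B3 = {5, 7}  B4 = {1, 8}  B5 = {3, 5}  B6 = {4, 6}  B7 = {0, 7}  B8 = {2, 6}
Tree: B1–B2, B2–B3, B1–B4, B2–B5, B2–B6, B3–B7, B6–B8

Each bag holds 2 vertices, so the decomposition has width 1, which upper-bounds the treewidth. G has an edge, so its treewidth is at least 1. Combining the bounds, tw(G) = 1.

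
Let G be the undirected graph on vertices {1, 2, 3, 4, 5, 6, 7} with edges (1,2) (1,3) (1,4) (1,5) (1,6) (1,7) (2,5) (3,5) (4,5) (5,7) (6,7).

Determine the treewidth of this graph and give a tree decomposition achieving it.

Treewidth 2.
Bags: B1 = {1, 3, 5}  B2 = {1, 5, 7}  B3 = {1, 2, 5}  B4 = {1, 4, 5}  B5 = {1, 6, 7}
Tree: B1–B2, B2–B3, B3–B4, B2–B5

Every bag has size at most 3, so the width is 3 − 1 = 2 and tw(G) ≤ 2. Conversely, {1, 2, 5} is a clique of size 3, and the vertices of any clique must share a bag in every tree decomposition; so some bag has ≥ 3 vertices and tw(G) ≥ 2. The upper and lower bounds meet at 2, so that is the treewidth.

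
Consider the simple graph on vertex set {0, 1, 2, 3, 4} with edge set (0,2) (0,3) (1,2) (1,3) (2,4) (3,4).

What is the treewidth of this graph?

A width-2 tree decomposition is:
Bags: B1 = {1, 2, 3}  B2 = {2, 3, 4}  B3 = {0, 2, 3}
Tree: B1–B2, B2–B3
Every bag has size at most 3, so the width is 3 − 1 = 2 and tw(G) ≤ 2. For the lower bound, G contains the cycle 1–3–4–2–1, so G is not a forest; only forests have treewidth ≤ 1, hence tw(G) ≥ 2. Combining the bounds, tw(G) = 2.

2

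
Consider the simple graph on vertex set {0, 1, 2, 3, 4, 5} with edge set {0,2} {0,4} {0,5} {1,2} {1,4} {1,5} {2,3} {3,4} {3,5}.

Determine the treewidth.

3

A width-3 tree decomposition is:
Bags: B1 = {0, 2, 4, 5}  B2 = {2, 3, 4, 5}  B3 = {1, 2, 4, 5}
Tree: B1–B2, B2–B3
Each bag holds 4 vertices, so the decomposition has width 3, which upper-bounds the treewidth. For the lower bound: the 4 vertex sets {0,2}, {3,4}, {5}, {1} are disjoint, each induces a connected subgraph, and every pair is joined by at least one edge of G. Contracting each set to a single vertex therefore yields K_{4} as a minor, and since treewidth is minor-monotone, tw(G) ≥ tw(K_{4}) = 3. Combining the bounds, tw(G) = 3.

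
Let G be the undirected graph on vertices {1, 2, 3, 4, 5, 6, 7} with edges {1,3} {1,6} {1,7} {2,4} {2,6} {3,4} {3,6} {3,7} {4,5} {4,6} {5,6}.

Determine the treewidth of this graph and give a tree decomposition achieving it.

The largest bag has 3 vertices, giving width 2; this decomposition certifies tw(G) ≤ 2. On the other hand G contains the 3-clique {1, 3, 6}. A clique must lie in a single bag of any decomposition, so no decomposition can have width below 2. Therefore the treewidth is 2.

Treewidth 2.
Bags: B1 = {1, 3, 6}  B2 = {3, 4, 6}  B3 = {1, 3, 7}  B4 = {2, 4, 6}  B5 = {4, 5, 6}
Tree: B1–B2, B1–B3, B2–B4, B2–B5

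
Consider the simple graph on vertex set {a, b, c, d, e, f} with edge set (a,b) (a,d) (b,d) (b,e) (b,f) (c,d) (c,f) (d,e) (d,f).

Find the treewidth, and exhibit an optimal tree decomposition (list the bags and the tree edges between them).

The largest bag has 3 vertices, giving width 2; this decomposition certifies tw(G) ≤ 2. Conversely, {c, d, f} is a clique of size 3, and the vertices of any clique must share a bag in every tree decomposition; so some bag has ≥ 3 vertices and tw(G) ≥ 2. Therefore the treewidth is 2.

Treewidth 2.
Bags: B1 = {a, b, d}  B2 = {b, d, f}  B3 = {c, d, f}  B4 = {b, d, e}
Tree: B1–B2, B2–B3, B2–B4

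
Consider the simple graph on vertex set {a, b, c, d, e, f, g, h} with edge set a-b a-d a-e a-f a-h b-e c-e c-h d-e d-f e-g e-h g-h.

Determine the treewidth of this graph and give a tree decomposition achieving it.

Treewidth 2.
One such decomposition:
Bags: B1 = {a, d, e}  B2 = {a, e, h}  B3 = {e, g, h}  B4 = {a, b, e}  B5 = {a, d, f}  B6 = {c, e, h}
Tree: B1–B2, B2–B3, B2–B4, B1–B5, B2–B6

Every bag has size at most 3, so the width is 3 − 1 = 2 and tw(G) ≤ 2. For the lower bound, the 3 vertices {a, d, e} are pairwise adjacent, and any tree decomposition puts a clique entirely inside one bag — forcing width ≥ 2. Combining the bounds, tw(G) = 2.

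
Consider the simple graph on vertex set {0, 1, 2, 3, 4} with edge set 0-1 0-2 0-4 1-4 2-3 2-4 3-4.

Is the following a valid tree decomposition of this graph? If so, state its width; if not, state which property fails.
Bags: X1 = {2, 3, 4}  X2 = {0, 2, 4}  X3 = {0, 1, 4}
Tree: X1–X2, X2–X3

Every vertex of G appears in some bag (union = {0, 1, 2, 3, 4}); every edge is covered by a bag; and for each vertex v the set of bags containing v is connected in the bag tree. The decomposition is therefore valid. The largest bag has 3 vertices, so the width is 2.

Yes; width 2.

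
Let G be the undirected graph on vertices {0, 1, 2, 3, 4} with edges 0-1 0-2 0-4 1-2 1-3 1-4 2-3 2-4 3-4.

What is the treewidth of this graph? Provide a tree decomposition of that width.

Each bag holds 4 vertices, so the decomposition has width 3, which upper-bounds the treewidth. For the lower bound, the 4 vertices {0, 1, 2, 4} are pairwise adjacent, and any tree decomposition puts a clique entirely inside one bag — forcing width ≥ 3. Hence tw(G) = 3 exactly.

Treewidth 3.
One such decomposition:
Bags: B1 = {0, 1, 2, 4}  B2 = {1, 2, 3, 4}
Tree: B1–B2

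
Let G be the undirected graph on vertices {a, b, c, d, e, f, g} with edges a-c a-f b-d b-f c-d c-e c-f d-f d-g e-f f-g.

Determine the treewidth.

A width-2 tree decomposition is:
Bags: B1 = {c, d, f}  B2 = {c, e, f}  B3 = {a, c, f}  B4 = {b, d, f}  B5 = {d, f, g}
Tree: B1–B2, B2–B3, B1–B4, B4–B5
Every bag has size at most 3, so the width is 3 − 1 = 2 and tw(G) ≤ 2. On the other hand G contains the 3-clique {d, f, g}. A clique must lie in a single bag of any decomposition, so no decomposition can have width below 2. Hence tw(G) = 2 exactly.

2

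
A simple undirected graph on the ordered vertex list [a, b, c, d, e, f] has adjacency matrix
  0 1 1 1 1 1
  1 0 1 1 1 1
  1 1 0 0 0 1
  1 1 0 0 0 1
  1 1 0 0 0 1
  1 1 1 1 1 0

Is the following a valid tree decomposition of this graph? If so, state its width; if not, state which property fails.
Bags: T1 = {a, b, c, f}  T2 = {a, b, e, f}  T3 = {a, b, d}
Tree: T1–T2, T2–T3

No — edge (f,d) lies in no bag.

A tree decomposition must satisfy three properties: every vertex lies in some bag; for every edge, both endpoints lie together in some bag; and for every vertex, the bags containing it form a connected subtree. Here edge (f,d) lies in no bag, so the decomposition is invalid.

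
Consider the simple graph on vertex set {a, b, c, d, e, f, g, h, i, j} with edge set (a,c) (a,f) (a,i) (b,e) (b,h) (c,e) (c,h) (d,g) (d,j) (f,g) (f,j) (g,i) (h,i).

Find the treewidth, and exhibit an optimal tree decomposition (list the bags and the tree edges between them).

Treewidth 2.
Bags: B1 = {b, c, e}  B2 = {b, c, h}  B3 = {a, c, h}  B4 = {a, h, i}  B5 = {a, f, i}  B6 = {f, g, i}  B7 = {f, g, j}  B8 = {d, g, j}
Tree: B1–B2, B2–B3, B3–B4, B4–B5, B5–B6, B6–B7, B7–B8

The largest bag has 3 vertices, giving width 2; this decomposition certifies tw(G) ≤ 2. For the lower bound, G contains the cycle e–b–h–c–e, so G is not a forest; only forests have treewidth ≤ 1, hence tw(G) ≥ 2. Hence tw(G) = 2 exactly.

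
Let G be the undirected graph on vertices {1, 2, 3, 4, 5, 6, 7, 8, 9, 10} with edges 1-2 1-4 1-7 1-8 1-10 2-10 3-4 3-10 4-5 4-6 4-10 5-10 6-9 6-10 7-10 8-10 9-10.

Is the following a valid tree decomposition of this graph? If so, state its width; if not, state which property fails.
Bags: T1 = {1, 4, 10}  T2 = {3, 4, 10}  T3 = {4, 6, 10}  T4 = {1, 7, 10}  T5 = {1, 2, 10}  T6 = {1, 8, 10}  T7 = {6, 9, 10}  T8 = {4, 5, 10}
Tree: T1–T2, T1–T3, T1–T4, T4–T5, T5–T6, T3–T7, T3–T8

Checking the three conditions: (i) the bags cover all of {1, 2, 3, 4, 5, 6, 7, 8, 9, 10}; (ii) for each edge, some bag contains both endpoints; (iii) the bags containing any fixed vertex form a subtree. All hold, so the decomposition is valid with width 3 − 1 = 2.

Yes; width 2.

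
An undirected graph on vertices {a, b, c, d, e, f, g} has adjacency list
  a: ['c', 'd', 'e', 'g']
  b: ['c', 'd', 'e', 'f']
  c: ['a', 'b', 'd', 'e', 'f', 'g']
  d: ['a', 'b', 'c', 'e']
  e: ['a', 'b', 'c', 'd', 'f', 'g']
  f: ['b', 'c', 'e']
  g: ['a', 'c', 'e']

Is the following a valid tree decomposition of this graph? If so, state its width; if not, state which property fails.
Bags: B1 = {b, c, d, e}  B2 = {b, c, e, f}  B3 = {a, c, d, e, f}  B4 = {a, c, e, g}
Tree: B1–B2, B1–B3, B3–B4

No — bags containing vertex f are not connected in the tree.

A tree decomposition must satisfy three properties: every vertex lies in some bag; for every edge, both endpoints lie together in some bag; and for every vertex, the bags containing it form a connected subtree. Here bags containing vertex f are not connected in the tree, so the decomposition is invalid.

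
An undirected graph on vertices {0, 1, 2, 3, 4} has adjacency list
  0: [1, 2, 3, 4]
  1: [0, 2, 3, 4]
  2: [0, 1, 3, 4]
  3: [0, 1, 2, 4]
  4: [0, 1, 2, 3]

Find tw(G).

A width-4 tree decomposition is:
Bags: B1 = {0, 1, 2, 3, 4}
Tree: (single bag)
With just one bag of size 5, the width is 5 − 1 = 4, so tw(G) ≤ 4. On the other hand G contains the 5-clique {0, 1, 2, 3, 4}. A clique must lie in a single bag of any decomposition, so no decomposition can have width below 4. The upper and lower bounds meet at 4, so that is the treewidth.

4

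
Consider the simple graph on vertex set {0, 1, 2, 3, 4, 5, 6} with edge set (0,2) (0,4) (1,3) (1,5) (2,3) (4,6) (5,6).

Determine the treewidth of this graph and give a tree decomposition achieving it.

Treewidth 2.
Bags: B1 = {0, 4, 6}  B2 = {0, 5, 6}  B3 = {0, 1, 5}  B4 = {0, 1, 3}  B5 = {0, 2, 3}
Tree: B1–B2, B2–B3, B3–B4, B4–B5

Every bag has size at most 3, so the width is 3 − 1 = 2 and tw(G) ≤ 2. Since 0–4–6–5–1–3–2–0 is a cycle in G, G is not acyclic. Forests are exactly the graphs of treewidth ≤ 1, so tw(G) ≥ 2. Combining the bounds, tw(G) = 2.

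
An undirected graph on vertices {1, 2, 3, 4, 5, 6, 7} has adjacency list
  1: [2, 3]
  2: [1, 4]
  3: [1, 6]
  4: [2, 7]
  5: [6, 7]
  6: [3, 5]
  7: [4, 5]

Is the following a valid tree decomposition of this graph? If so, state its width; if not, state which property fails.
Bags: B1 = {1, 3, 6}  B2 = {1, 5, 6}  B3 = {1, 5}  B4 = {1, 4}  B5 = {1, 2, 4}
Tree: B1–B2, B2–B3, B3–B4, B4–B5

A tree decomposition must satisfy three properties: every vertex lies in some bag; for every edge, both endpoints lie together in some bag; and for every vertex, the bags containing it form a connected subtree. Here vertex 7 appears in no bag, so the decomposition is invalid.

No — vertex 7 appears in no bag.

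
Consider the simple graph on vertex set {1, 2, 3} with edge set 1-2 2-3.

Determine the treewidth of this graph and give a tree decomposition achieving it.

Each bag holds 2 vertices, so the decomposition has width 1, which upper-bounds the treewidth. Since G has at least one edge (e.g. 1–2), it is not an edgeless graph, so tw(G) ≥ 1. The upper and lower bounds meet at 1, so that is the treewidth.

Treewidth 1.
Bags: B1 = {1, 2}  B2 = {2, 3}
Tree: B1–B2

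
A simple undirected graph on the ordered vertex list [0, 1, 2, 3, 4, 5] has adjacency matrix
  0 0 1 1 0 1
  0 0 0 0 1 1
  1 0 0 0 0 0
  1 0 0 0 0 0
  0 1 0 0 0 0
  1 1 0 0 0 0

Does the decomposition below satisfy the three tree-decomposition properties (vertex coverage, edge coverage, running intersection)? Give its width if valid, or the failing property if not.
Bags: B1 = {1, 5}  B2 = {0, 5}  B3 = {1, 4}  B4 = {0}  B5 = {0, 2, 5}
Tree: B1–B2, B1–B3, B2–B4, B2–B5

A tree decomposition must satisfy three properties: every vertex lies in some bag; for every edge, both endpoints lie together in some bag; and for every vertex, the bags containing it form a connected subtree. Here vertex 3 appears in no bag, so the decomposition is invalid.

No — vertex 3 appears in no bag.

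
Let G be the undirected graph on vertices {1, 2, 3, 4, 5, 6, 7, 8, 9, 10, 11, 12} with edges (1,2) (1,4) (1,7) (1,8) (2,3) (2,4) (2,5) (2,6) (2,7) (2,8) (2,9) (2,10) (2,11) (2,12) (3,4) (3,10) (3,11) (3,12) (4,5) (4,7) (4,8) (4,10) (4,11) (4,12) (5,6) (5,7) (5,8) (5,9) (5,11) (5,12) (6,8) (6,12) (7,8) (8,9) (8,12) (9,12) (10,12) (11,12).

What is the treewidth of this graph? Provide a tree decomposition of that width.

Treewidth 4.
One optimal decomposition is:
Bags: B1 = {2, 5, 8, 9, 12}  B2 = {2, 4, 5, 8, 12}  B3 = {2, 5, 6, 8, 12}  B4 = {2, 4, 5, 11, 12}  B5 = {2, 3, 4, 11, 12}  B6 = {2, 4, 5, 7, 8}  B7 = {2, 3, 4, 10, 12}  B8 = {1, 2, 4, 7, 8}
Tree: B1–B2, B2–B3, B2–B4, B4–B5, B2–B6, B5–B7, B6–B8

Every bag has size at most 5, so the width is 5 − 1 = 4 and tw(G) ≤ 4. For the lower bound, the 5 vertices {2, 5, 8, 9, 12} are pairwise adjacent, and any tree decomposition puts a clique entirely inside one bag — forcing width ≥ 4. Therefore the treewidth is 4.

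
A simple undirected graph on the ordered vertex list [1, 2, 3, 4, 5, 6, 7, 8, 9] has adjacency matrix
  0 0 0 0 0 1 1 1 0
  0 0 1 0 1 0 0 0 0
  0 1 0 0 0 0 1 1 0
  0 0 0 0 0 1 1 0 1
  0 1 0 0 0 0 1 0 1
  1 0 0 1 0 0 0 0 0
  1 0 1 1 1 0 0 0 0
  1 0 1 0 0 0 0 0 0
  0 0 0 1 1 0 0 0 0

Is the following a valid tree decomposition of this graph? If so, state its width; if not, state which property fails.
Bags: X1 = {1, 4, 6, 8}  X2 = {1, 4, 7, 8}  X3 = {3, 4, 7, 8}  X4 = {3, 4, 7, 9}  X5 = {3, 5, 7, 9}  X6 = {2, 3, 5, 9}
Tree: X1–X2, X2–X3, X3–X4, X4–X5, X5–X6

Yes; width 3.

Checking the three conditions: (i) the bags cover all of {1, 2, 3, 4, 5, 6, 7, 8, 9}; (ii) for each edge, some bag contains both endpoints; (iii) the bags containing any fixed vertex form a subtree. All hold, so the decomposition is valid with width 4 − 1 = 3.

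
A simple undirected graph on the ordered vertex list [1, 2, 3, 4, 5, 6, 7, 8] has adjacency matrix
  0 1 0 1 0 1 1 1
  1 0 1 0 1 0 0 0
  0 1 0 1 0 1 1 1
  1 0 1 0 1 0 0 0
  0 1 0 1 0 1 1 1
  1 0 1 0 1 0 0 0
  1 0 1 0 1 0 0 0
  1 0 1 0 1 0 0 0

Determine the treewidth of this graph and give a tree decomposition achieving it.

Treewidth 3.
One such decomposition:
Bags: B1 = {1, 3, 4, 5}  B2 = {1, 3, 5, 7}  B3 = {1, 3, 5, 6}  B4 = {1, 3, 5, 8}  B5 = {1, 2, 3, 5}
Tree: B1–B2, B2–B3, B3–B4, B4–B5

The largest bag has 4 vertices, giving width 3; this decomposition certifies tw(G) ≤ 3. For the lower bound: the 4 vertex sets {3,4}, {1,7}, {5}, {6} are disjoint, each induces a connected subgraph, and every pair is joined by at least one edge of G. Contracting each set to a single vertex therefore yields K_{4} as a minor, and since treewidth is minor-monotone, tw(G) ≥ tw(K_{4}) = 3. The upper and lower bounds meet at 3, so that is the treewidth.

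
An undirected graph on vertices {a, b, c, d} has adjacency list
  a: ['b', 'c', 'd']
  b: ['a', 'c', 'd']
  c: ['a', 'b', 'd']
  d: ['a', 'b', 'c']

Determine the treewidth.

A width-3 tree decomposition is:
Bags: B1 = {a, b, c, d}
Tree: (single bag)
A single bag containing all 4 vertices is trivially a valid decomposition of width 3. On the other hand G contains the 4-clique {a, b, c, d}. A clique must lie in a single bag of any decomposition, so no decomposition can have width below 3. Combining the bounds, tw(G) = 3.

3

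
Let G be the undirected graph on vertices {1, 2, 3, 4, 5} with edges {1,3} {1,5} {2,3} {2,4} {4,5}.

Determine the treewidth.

2

A width-2 tree decomposition is:
Bags: B1 = {1, 2, 3}  B2 = {1, 2, 5}  B3 = {2, 4, 5}
Tree: B1–B2, B2–B3
The largest bag has 3 vertices, giving width 2; this decomposition certifies tw(G) ≤ 2. For the lower bound, G contains the cycle 2–3–1–5–4–2, so G is not a forest; only forests have treewidth ≤ 1, hence tw(G) ≥ 2. The upper and lower bounds meet at 2, so that is the treewidth.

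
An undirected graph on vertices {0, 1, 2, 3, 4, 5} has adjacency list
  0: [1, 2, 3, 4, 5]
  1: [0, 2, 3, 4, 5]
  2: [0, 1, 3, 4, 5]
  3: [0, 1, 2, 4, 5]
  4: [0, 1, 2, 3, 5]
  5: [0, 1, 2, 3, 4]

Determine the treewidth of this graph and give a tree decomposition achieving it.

Treewidth 5.
One optimal decomposition is:
Bags: B1 = {0, 1, 2, 3, 4, 5}
Tree: (single bag)

With just one bag of size 6, the width is 6 − 1 = 5, so tw(G) ≤ 5. Conversely, {0, 1, 2, 3, 4, 5} is a clique of size 6, and the vertices of any clique must share a bag in every tree decomposition; so some bag has ≥ 6 vertices and tw(G) ≥ 5. Therefore the treewidth is 5.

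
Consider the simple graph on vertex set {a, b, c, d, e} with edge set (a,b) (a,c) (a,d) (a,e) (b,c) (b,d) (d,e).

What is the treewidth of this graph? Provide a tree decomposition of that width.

Treewidth 2.
One such decomposition:
Bags: B1 = {a, d, e}  B2 = {a, b, d}  B3 = {a, b, c}
Tree: B1–B2, B2–B3

Each bag holds 3 vertices, so the decomposition has width 2, which upper-bounds the treewidth. Conversely, {a, d, e} is a clique of size 3, and the vertices of any clique must share a bag in every tree decomposition; so some bag has ≥ 3 vertices and tw(G) ≥ 2. Therefore the treewidth is 2.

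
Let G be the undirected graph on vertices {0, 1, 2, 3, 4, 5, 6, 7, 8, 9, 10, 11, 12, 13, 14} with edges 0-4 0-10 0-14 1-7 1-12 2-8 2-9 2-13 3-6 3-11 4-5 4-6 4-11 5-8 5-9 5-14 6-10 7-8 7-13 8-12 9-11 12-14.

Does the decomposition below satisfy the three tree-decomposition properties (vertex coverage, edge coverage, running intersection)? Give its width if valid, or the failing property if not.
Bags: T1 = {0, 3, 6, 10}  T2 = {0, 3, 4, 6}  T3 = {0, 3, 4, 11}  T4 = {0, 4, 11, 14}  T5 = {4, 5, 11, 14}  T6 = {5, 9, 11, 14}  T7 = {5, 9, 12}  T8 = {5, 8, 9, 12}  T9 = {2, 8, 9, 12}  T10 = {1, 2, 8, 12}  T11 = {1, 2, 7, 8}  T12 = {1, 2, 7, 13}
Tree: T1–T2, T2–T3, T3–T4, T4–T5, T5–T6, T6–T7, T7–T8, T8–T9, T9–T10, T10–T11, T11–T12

A tree decomposition must satisfy three properties: every vertex lies in some bag; for every edge, both endpoints lie together in some bag; and for every vertex, the bags containing it form a connected subtree. Here edge (14,12) lies in no bag, so the decomposition is invalid.

No — edge (14,12) lies in no bag.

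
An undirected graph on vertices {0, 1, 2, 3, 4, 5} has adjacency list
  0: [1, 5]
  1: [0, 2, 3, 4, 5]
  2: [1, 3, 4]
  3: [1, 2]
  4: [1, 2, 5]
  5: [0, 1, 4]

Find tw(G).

A width-2 tree decomposition is:
Bags: B1 = {1, 4, 5}  B2 = {1, 2, 4}  B3 = {0, 1, 5}  B4 = {1, 2, 3}
Tree: B1–B2, B1–B3, B2–B4
Each bag holds 3 vertices, so the decomposition has width 2, which upper-bounds the treewidth. For the lower bound, the 3 vertices {0, 1, 5} are pairwise adjacent, and any tree decomposition puts a clique entirely inside one bag — forcing width ≥ 2. The upper and lower bounds meet at 2, so that is the treewidth.

2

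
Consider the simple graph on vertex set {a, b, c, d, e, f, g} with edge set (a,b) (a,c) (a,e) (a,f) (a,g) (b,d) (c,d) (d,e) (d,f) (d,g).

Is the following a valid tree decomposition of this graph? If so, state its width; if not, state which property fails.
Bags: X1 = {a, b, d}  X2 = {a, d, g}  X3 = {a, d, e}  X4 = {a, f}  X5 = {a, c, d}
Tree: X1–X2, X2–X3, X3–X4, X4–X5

A tree decomposition must satisfy three properties: every vertex lies in some bag; for every edge, both endpoints lie together in some bag; and for every vertex, the bags containing it form a connected subtree. Here edge (d,f) lies in no bag, so the decomposition is invalid.

No — edge (d,f) lies in no bag.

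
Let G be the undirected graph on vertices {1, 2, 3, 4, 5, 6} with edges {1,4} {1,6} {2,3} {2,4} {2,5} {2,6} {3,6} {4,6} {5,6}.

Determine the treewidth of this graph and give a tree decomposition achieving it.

Treewidth 2.
One such decomposition:
Bags: B1 = {2, 4, 6}  B2 = {2, 3, 6}  B3 = {2, 5, 6}  B4 = {1, 4, 6}
Tree: B1–B2, B1–B3, B1–B4

The largest bag has 3 vertices, giving width 2; this decomposition certifies tw(G) ≤ 2. Conversely, {1, 4, 6} is a clique of size 3, and the vertices of any clique must share a bag in every tree decomposition; so some bag has ≥ 3 vertices and tw(G) ≥ 2. The upper and lower bounds meet at 2, so that is the treewidth.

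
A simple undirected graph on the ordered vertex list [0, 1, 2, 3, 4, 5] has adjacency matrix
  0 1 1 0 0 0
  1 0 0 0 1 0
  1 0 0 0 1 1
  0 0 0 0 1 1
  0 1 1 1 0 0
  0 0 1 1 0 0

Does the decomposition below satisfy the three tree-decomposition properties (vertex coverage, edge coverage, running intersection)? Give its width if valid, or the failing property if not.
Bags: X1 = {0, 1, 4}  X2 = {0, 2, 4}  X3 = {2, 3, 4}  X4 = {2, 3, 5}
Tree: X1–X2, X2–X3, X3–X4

Vertex coverage: the bags together contain {0, 1, 2, 3, 4, 5}, the full vertex set. Edge coverage: each edge of G has both endpoints in at least one bag. Running intersection: for every vertex, the bags containing it form a connected subtree. All three properties hold, so this is a valid tree decomposition of width max|bag| − 1 = 2, and hence tw(G) ≤ 2.

Yes; width 2.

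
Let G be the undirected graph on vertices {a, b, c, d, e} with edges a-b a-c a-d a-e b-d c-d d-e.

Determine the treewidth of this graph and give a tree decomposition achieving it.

Each bag holds 3 vertices, so the decomposition has width 2, which upper-bounds the treewidth. For the lower bound, the 3 vertices {a, d, e} are pairwise adjacent, and any tree decomposition puts a clique entirely inside one bag — forcing width ≥ 2. Hence tw(G) = 2 exactly.

Treewidth 2.
One such decomposition:
Bags: B1 = {a, b, d}  B2 = {a, c, d}  B3 = {a, d, e}
Tree: B1–B2, B2–B3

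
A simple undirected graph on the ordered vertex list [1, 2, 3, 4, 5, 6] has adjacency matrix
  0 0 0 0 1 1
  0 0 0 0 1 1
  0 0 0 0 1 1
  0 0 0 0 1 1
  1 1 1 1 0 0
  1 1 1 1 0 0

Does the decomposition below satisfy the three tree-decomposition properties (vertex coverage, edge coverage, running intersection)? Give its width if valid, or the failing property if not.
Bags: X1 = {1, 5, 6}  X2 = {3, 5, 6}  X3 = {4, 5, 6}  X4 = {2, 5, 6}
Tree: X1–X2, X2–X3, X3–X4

Yes; width 2.

Checking the three conditions: (i) the bags cover all of {1, 2, 3, 4, 5, 6}; (ii) for each edge, some bag contains both endpoints; (iii) the bags containing any fixed vertex form a subtree. All hold, so the decomposition is valid with width 3 − 1 = 2.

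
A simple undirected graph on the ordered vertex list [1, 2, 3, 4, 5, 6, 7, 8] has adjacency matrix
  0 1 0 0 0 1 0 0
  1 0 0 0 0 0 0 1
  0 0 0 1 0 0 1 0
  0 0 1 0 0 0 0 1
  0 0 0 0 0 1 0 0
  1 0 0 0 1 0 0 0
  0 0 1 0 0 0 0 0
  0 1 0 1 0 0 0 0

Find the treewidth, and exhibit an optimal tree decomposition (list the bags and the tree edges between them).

Each bag holds 2 vertices, so the decomposition has width 1, which upper-bounds the treewidth. Since G has at least one edge (e.g. 7–3), it is not an edgeless graph, so tw(G) ≥ 1. Therefore the treewidth is 1.

Treewidth 1.
One optimal decomposition is:
Bags: B1 = {3, 7}  B2 = {3, 4}  B3 = {4, 8}  B4 = {2, 8}  B5 = {1, 2}  B6 = {1, 6}  B7 = {5, 6}
Tree: B1–B2, B2–B3, B3–B4, B4–B5, B5–B6, B6–B7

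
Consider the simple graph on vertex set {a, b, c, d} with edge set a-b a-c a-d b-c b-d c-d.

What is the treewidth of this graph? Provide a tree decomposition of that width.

Treewidth 3.
One such decomposition:
Bags: B1 = {a, b, c, d}
Tree: (single bag)

With just one bag of size 4, the width is 4 − 1 = 3, so tw(G) ≤ 3. For the lower bound, the 4 vertices {a, b, c, d} are pairwise adjacent, and any tree decomposition puts a clique entirely inside one bag — forcing width ≥ 3. Combining the bounds, tw(G) = 3.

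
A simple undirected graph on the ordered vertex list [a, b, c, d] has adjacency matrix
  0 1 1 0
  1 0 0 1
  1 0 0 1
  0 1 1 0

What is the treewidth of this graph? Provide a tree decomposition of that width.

Every bag has size at most 3, so the width is 3 − 1 = 2 and tw(G) ≤ 2. For the lower bound, G contains the cycle a–c–d–b–a, so G is not a forest; only forests have treewidth ≤ 1, hence tw(G) ≥ 2. Hence tw(G) = 2 exactly.

Treewidth 2.
One optimal decomposition is:
Bags: B1 = {a, c, d}  B2 = {a, b, d}
Tree: B1–B2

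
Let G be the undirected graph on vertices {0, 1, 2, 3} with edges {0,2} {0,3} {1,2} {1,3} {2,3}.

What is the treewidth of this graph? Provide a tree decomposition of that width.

Each bag holds 3 vertices, so the decomposition has width 2, which upper-bounds the treewidth. Conversely, {0, 2, 3} is a clique of size 3, and the vertices of any clique must share a bag in every tree decomposition; so some bag has ≥ 3 vertices and tw(G) ≥ 2. Therefore the treewidth is 2.

Treewidth 2.
One such decomposition:
Bags: B1 = {1, 2, 3}  B2 = {0, 2, 3}
Tree: B1–B2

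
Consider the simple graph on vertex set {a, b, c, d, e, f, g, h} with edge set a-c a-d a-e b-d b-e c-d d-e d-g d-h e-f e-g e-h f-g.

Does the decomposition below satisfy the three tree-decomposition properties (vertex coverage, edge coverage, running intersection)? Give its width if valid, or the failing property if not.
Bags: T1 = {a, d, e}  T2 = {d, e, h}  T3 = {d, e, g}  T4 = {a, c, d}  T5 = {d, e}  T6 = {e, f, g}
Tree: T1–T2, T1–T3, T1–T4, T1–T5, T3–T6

A tree decomposition must satisfy three properties: every vertex lies in some bag; for every edge, both endpoints lie together in some bag; and for every vertex, the bags containing it form a connected subtree. Here vertex b appears in no bag, so the decomposition is invalid.

No — vertex b appears in no bag.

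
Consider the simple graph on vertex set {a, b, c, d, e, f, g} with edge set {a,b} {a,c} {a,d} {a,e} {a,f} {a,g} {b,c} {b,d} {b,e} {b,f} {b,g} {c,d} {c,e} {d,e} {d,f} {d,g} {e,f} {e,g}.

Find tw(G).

A width-4 tree decomposition is:
Bags: B1 = {a, b, d, e, g}  B2 = {a, b, c, d, e}  B3 = {a, b, d, e, f}
Tree: B1–B2, B1–B3
Each bag holds 5 vertices, so the decomposition has width 4, which upper-bounds the treewidth. On the other hand G contains the 5-clique {a, b, d, e, g}. A clique must lie in a single bag of any decomposition, so no decomposition can have width below 4. The upper and lower bounds meet at 4, so that is the treewidth.

4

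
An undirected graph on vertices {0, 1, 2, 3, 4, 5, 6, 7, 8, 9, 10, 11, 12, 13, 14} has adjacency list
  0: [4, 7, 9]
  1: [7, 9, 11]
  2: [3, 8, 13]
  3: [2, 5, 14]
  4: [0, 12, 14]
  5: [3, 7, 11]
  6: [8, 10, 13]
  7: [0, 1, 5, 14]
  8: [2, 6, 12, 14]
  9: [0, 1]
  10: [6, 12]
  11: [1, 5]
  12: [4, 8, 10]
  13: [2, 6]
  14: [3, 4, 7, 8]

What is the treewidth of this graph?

A width-3 tree decomposition is:
Bags: B1 = {2, 6, 10, 13}  B2 = {2, 6, 8, 10}  B3 = {2, 8, 10, 12}  B4 = {2, 3, 8, 12}  B5 = {3, 8, 12, 14}  B6 = {3, 4, 12, 14}  B7 = {3, 4, 5, 14}  B8 = {4, 5, 7, 14}  B9 = {0, 4, 5, 7}  B10 = {0, 5, 7, 11}  B11 = {0, 1, 7, 11}  B12 = {0, 1, 9, 11}
Tree: B1–B2, B2–B3, B3–B4, B4–B5, B5–B6, B6–B7, B7–B8, B8–B9, B9–B10, B10–B11, B11–B12
The largest bag has 4 vertices, giving width 3; this decomposition certifies tw(G) ≤ 3. For the lower bound: the 4 vertex sets {6,10,13}, {2}, {8}, {3,4,12,14} are disjoint, each induces a connected subgraph, and every pair is joined by at least one edge of G. Contracting each set to a single vertex therefore yields K_{4} as a minor, and since treewidth is minor-monotone, tw(G) ≥ tw(K_{4}) = 3. Combining the bounds, tw(G) = 3.

3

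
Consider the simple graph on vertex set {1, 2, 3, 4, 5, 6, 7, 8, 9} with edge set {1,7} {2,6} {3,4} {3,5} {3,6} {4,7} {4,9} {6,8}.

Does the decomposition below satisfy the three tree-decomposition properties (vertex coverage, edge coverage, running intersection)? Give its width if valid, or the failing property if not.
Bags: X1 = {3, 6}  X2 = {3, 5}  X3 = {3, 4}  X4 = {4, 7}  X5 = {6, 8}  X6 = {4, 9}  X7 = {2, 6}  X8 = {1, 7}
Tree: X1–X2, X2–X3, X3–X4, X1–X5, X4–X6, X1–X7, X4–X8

Yes; width 1.

Vertex coverage: the bags together contain {1, 2, 3, 4, 5, 6, 7, 8, 9}, the full vertex set. Edge coverage: each edge of G has both endpoints in at least one bag. Running intersection: for every vertex, the bags containing it form a connected subtree. All three properties hold, so this is a valid tree decomposition of width max|bag| − 1 = 1, and hence tw(G) ≤ 1.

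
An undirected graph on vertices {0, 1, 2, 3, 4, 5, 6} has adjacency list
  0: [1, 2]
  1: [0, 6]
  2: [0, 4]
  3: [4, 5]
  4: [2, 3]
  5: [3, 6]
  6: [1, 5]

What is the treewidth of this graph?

2

A width-2 tree decomposition is:
Bags: B1 = {3, 4, 5}  B2 = {2, 4, 5}  B3 = {0, 2, 5}  B4 = {0, 1, 5}  B5 = {1, 5, 6}
Tree: B1–B2, B2–B3, B3–B4, B4–B5
Each bag holds 3 vertices, so the decomposition has width 2, which upper-bounds the treewidth. For the lower bound, G contains the cycle 5–3–4–2–0–1–6–5, so G is not a forest; only forests have treewidth ≤ 1, hence tw(G) ≥ 2. Hence tw(G) = 2 exactly.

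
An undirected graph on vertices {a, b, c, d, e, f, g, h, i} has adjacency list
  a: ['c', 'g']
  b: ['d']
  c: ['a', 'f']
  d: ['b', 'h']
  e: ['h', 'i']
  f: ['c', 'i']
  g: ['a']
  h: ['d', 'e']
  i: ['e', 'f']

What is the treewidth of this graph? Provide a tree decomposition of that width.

Treewidth 1.
One optimal decomposition is:
Bags: B1 = {a, g}  B2 = {a, c}  B3 = {c, f}  B4 = {f, i}  B5 = {e, i}  B6 = {e, h}  B7 = {d, h}  B8 = {b, d}
Tree: B1–B2, B2–B3, B3–B4, B4–B5, B5–B6, B6–B7, B7–B8

The largest bag has 2 vertices, giving width 1; this decomposition certifies tw(G) ≤ 1. Any graph with an edge has treewidth ≥ 1, and G has the edge g–a. Combining the bounds, tw(G) = 1.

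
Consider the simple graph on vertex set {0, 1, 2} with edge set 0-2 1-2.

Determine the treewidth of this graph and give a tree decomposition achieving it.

Each bag holds 2 vertices, so the decomposition has width 1, which upper-bounds the treewidth. G has an edge, so its treewidth is at least 1. Hence tw(G) = 1 exactly.

Treewidth 1.
One optimal decomposition is:
Bags: B1 = {1, 2}  B2 = {0, 2}
Tree: B1–B2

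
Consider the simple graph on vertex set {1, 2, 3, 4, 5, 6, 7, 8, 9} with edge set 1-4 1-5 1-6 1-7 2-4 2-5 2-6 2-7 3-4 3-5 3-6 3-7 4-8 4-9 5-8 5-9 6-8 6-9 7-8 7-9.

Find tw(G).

4

A width-4 tree decomposition is:
Bags: B1 = {4, 5, 6, 7, 8}  B2 = {1, 4, 5, 6, 7}  B3 = {3, 4, 5, 6, 7}  B4 = {2, 4, 5, 6, 7}  B5 = {4, 5, 6, 7, 9}
Tree: B1–B2, B2–B3, B3–B4, B4–B5
Every bag has size at most 5, so the width is 5 − 1 = 4 and tw(G) ≤ 4. For the lower bound: the 5 vertex sets {5,8}, {1,6}, {3,4}, {7}, {2} are disjoint, each induces a connected subgraph, and every pair is joined by at least one edge of G. Contracting each set to a single vertex therefore yields K_{5} as a minor, and since treewidth is minor-monotone, tw(G) ≥ tw(K_{5}) = 4. Hence tw(G) = 4 exactly.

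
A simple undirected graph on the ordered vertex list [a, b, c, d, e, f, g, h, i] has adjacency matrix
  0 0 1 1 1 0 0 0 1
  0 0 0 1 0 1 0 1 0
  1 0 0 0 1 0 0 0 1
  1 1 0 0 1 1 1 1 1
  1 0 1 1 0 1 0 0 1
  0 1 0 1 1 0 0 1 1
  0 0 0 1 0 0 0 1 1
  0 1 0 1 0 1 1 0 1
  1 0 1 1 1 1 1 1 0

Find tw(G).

A width-3 tree decomposition is:
Bags: B1 = {d, f, h, i}  B2 = {d, e, f, i}  B3 = {a, d, e, i}  B4 = {a, c, e, i}  B5 = {b, d, f, h}  B6 = {d, g, h, i}
Tree: B1–B2, B2–B3, B3–B4, B1–B5, B1–B6
Each bag holds 4 vertices, so the decomposition has width 3, which upper-bounds the treewidth. On the other hand G contains the 4-clique {b, d, f, h}. A clique must lie in a single bag of any decomposition, so no decomposition can have width below 3. Combining the bounds, tw(G) = 3.

3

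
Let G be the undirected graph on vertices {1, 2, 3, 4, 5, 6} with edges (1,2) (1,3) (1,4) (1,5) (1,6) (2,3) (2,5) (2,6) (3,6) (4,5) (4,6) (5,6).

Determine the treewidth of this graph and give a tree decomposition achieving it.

Each bag holds 4 vertices, so the decomposition has width 3, which upper-bounds the treewidth. For the lower bound, the 4 vertices {1, 2, 3, 6} are pairwise adjacent, and any tree decomposition puts a clique entirely inside one bag — forcing width ≥ 3. Hence tw(G) = 3 exactly.

Treewidth 3.
Bags: B1 = {1, 4, 5, 6}  B2 = {1, 2, 5, 6}  B3 = {1, 2, 3, 6}
Tree: B1–B2, B2–B3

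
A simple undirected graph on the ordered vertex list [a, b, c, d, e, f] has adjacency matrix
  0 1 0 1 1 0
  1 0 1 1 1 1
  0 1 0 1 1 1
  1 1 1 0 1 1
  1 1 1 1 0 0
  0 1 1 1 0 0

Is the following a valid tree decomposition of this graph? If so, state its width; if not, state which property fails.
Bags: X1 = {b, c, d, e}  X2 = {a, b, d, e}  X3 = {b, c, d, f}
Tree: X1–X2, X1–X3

Yes; width 3.

Checking the three conditions: (i) the bags cover all of {a, b, c, d, e, f}; (ii) for each edge, some bag contains both endpoints; (iii) the bags containing any fixed vertex form a subtree. All hold, so the decomposition is valid with width 4 − 1 = 3.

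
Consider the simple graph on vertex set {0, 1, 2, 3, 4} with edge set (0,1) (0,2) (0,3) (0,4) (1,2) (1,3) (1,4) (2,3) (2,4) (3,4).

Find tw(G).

4

A width-4 tree decomposition is:
Bags: B1 = {0, 1, 2, 3, 4}
Tree: (single bag)
A single bag containing all 5 vertices is trivially a valid decomposition of width 4. Conversely, {0, 1, 2, 3, 4} is a clique of size 5, and the vertices of any clique must share a bag in every tree decomposition; so some bag has ≥ 5 vertices and tw(G) ≥ 4. Therefore the treewidth is 4.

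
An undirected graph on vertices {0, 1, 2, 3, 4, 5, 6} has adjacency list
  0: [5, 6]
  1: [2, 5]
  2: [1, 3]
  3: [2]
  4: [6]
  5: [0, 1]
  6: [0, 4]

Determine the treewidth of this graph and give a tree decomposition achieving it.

Treewidth 1.
One such decomposition:
Bags: B1 = {4, 6}  B2 = {0, 6}  B3 = {0, 5}  B4 = {1, 5}  B5 = {1, 2}  B6 = {2, 3}
Tree: B1–B2, B2–B3, B3–B4, B4–B5, B5–B6

The largest bag has 2 vertices, giving width 1; this decomposition certifies tw(G) ≤ 1. Any graph with an edge has treewidth ≥ 1, and G has the edge 4–6. Hence tw(G) = 1 exactly.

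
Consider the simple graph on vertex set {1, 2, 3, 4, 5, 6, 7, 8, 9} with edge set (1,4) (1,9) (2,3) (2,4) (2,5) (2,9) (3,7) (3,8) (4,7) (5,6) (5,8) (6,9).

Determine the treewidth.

3

A width-3 tree decomposition is:
Bags: B1 = {3, 5, 6, 8}  B2 = {2, 3, 5, 6}  B3 = {2, 3, 6, 9}  B4 = {2, 3, 7, 9}  B5 = {2, 4, 7, 9}  B6 = {1, 4, 7, 9}
Tree: B1–B2, B2–B3, B3–B4, B4–B5, B5–B6
Every bag has size at most 4, so the width is 4 − 1 = 3 and tw(G) ≤ 3. For the lower bound: the 4 vertex sets {5,6,8}, {3}, {2}, {1,4,7,9} are disjoint, each induces a connected subgraph, and every pair is joined by at least one edge of G. Contracting each set to a single vertex therefore yields K_{4} as a minor, and since treewidth is minor-monotone, tw(G) ≥ tw(K_{4}) = 3. The upper and lower bounds meet at 3, so that is the treewidth.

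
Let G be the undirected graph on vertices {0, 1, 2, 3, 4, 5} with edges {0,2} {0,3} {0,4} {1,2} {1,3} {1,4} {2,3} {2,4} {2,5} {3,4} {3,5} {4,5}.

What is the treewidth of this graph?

A width-3 tree decomposition is:
Bags: B1 = {2, 3, 4, 5}  B2 = {0, 2, 3, 4}  B3 = {1, 2, 3, 4}
Tree: B1–B2, B1–B3
Each bag holds 4 vertices, so the decomposition has width 3, which upper-bounds the treewidth. Conversely, {0, 2, 3, 4} is a clique of size 4, and the vertices of any clique must share a bag in every tree decomposition; so some bag has ≥ 4 vertices and tw(G) ≥ 3. Therefore the treewidth is 3.

3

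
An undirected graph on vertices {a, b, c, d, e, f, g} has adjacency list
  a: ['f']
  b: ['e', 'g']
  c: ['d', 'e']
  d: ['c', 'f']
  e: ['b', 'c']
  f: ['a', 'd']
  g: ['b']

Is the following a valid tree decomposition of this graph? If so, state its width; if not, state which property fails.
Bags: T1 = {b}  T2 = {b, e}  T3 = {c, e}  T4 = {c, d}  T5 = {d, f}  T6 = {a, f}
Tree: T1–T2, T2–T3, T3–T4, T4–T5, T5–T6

No — vertex g appears in no bag.

A tree decomposition must satisfy three properties: every vertex lies in some bag; for every edge, both endpoints lie together in some bag; and for every vertex, the bags containing it form a connected subtree. Here vertex g appears in no bag, so the decomposition is invalid.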